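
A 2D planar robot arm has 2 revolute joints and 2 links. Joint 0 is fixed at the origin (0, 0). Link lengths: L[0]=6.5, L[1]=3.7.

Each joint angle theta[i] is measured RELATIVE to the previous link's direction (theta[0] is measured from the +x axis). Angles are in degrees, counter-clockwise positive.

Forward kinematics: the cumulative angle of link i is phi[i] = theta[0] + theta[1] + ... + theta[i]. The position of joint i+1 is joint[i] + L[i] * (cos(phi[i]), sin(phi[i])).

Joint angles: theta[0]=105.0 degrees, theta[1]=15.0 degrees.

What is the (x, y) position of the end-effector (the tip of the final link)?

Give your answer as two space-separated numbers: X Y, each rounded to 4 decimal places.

joint[0] = (0.0000, 0.0000)  (base)
link 0: phi[0] = 105 = 105 deg
  cos(105 deg) = -0.2588, sin(105 deg) = 0.9659
  joint[1] = (0.0000, 0.0000) + 6.5 * (-0.2588, 0.9659) = (0.0000 + -1.6823, 0.0000 + 6.2785) = (-1.6823, 6.2785)
link 1: phi[1] = 105 + 15 = 120 deg
  cos(120 deg) = -0.5000, sin(120 deg) = 0.8660
  joint[2] = (-1.6823, 6.2785) + 3.7 * (-0.5000, 0.8660) = (-1.6823 + -1.8500, 6.2785 + 3.2043) = (-3.5323, 9.4828)
End effector: (-3.5323, 9.4828)

Answer: -3.5323 9.4828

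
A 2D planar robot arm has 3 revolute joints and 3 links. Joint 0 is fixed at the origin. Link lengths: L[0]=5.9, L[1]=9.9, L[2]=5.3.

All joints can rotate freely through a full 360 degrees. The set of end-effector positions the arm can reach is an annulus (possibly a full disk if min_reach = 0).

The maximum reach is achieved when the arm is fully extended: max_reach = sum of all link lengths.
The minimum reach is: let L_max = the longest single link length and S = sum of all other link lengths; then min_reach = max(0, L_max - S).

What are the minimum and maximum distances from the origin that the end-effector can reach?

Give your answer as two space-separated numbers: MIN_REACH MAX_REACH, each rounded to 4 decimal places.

Link lengths: [5.9, 9.9, 5.3]
max_reach = 5.9 + 9.9 + 5.3 = 21.1
L_max = max([5.9, 9.9, 5.3]) = 9.9
S (sum of others) = 21.1 - 9.9 = 11.2
min_reach = max(0, 9.9 - 11.2) = max(0, -1.3) = 0

Answer: 0.0000 21.1000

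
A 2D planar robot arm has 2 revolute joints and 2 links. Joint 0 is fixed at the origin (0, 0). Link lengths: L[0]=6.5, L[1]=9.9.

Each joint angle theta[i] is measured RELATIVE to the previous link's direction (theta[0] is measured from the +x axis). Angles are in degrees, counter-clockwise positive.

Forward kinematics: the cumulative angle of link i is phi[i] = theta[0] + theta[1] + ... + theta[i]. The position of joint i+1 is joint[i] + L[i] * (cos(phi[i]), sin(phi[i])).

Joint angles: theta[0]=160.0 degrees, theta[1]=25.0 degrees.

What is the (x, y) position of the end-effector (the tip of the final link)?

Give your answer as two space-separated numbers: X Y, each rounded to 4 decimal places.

joint[0] = (0.0000, 0.0000)  (base)
link 0: phi[0] = 160 = 160 deg
  cos(160 deg) = -0.9397, sin(160 deg) = 0.3420
  joint[1] = (0.0000, 0.0000) + 6.5 * (-0.9397, 0.3420) = (0.0000 + -6.1080, 0.0000 + 2.2231) = (-6.1080, 2.2231)
link 1: phi[1] = 160 + 25 = 185 deg
  cos(185 deg) = -0.9962, sin(185 deg) = -0.0872
  joint[2] = (-6.1080, 2.2231) + 9.9 * (-0.9962, -0.0872) = (-6.1080 + -9.8623, 2.2231 + -0.8628) = (-15.9703, 1.3603)
End effector: (-15.9703, 1.3603)

Answer: -15.9703 1.3603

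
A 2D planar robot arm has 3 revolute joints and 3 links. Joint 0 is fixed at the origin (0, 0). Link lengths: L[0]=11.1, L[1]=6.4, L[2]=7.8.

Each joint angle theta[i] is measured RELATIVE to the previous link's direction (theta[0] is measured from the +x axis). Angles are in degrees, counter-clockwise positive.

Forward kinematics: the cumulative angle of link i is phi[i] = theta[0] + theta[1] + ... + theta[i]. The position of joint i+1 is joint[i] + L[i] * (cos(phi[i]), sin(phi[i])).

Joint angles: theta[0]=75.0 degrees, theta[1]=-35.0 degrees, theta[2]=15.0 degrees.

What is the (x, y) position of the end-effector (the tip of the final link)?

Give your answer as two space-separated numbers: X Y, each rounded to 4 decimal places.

joint[0] = (0.0000, 0.0000)  (base)
link 0: phi[0] = 75 = 75 deg
  cos(75 deg) = 0.2588, sin(75 deg) = 0.9659
  joint[1] = (0.0000, 0.0000) + 11.1 * (0.2588, 0.9659) = (0.0000 + 2.8729, 0.0000 + 10.7218) = (2.8729, 10.7218)
link 1: phi[1] = 75 + -35 = 40 deg
  cos(40 deg) = 0.7660, sin(40 deg) = 0.6428
  joint[2] = (2.8729, 10.7218) + 6.4 * (0.7660, 0.6428) = (2.8729 + 4.9027, 10.7218 + 4.1138) = (7.7756, 14.8356)
link 2: phi[2] = 75 + -35 + 15 = 55 deg
  cos(55 deg) = 0.5736, sin(55 deg) = 0.8192
  joint[3] = (7.7756, 14.8356) + 7.8 * (0.5736, 0.8192) = (7.7756 + 4.4739, 14.8356 + 6.3894) = (12.2495, 21.2250)
End effector: (12.2495, 21.2250)

Answer: 12.2495 21.2250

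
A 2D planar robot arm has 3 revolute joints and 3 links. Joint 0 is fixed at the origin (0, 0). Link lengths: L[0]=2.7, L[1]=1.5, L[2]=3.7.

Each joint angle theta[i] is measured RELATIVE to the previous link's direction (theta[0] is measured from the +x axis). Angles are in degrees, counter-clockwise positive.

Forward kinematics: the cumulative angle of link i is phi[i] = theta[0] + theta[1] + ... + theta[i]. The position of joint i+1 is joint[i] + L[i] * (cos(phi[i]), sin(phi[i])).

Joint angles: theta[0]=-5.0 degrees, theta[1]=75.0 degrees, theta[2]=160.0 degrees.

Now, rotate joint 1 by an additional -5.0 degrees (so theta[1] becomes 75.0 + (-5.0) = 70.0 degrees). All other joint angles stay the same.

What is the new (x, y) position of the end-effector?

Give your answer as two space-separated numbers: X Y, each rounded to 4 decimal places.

joint[0] = (0.0000, 0.0000)  (base)
link 0: phi[0] = -5 = -5 deg
  cos(-5 deg) = 0.9962, sin(-5 deg) = -0.0872
  joint[1] = (0.0000, 0.0000) + 2.7 * (0.9962, -0.0872) = (0.0000 + 2.6897, 0.0000 + -0.2353) = (2.6897, -0.2353)
link 1: phi[1] = -5 + 70 = 65 deg
  cos(65 deg) = 0.4226, sin(65 deg) = 0.9063
  joint[2] = (2.6897, -0.2353) + 1.5 * (0.4226, 0.9063) = (2.6897 + 0.6339, -0.2353 + 1.3595) = (3.3237, 1.1241)
link 2: phi[2] = -5 + 70 + 160 = 225 deg
  cos(225 deg) = -0.7071, sin(225 deg) = -0.7071
  joint[3] = (3.3237, 1.1241) + 3.7 * (-0.7071, -0.7071) = (3.3237 + -2.6163, 1.1241 + -2.6163) = (0.7074, -1.4922)
End effector: (0.7074, -1.4922)

Answer: 0.7074 -1.4922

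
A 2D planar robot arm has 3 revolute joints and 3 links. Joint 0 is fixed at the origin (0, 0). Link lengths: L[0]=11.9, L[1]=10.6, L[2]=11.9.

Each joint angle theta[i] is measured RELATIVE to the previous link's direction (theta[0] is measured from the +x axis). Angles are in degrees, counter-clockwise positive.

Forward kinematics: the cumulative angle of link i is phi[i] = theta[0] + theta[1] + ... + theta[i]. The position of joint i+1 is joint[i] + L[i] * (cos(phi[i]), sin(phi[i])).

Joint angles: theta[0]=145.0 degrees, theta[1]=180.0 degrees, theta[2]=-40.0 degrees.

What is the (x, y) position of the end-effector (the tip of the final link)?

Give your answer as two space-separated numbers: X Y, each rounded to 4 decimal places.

Answer: 2.0150 -10.7489

Derivation:
joint[0] = (0.0000, 0.0000)  (base)
link 0: phi[0] = 145 = 145 deg
  cos(145 deg) = -0.8192, sin(145 deg) = 0.5736
  joint[1] = (0.0000, 0.0000) + 11.9 * (-0.8192, 0.5736) = (0.0000 + -9.7479, 0.0000 + 6.8256) = (-9.7479, 6.8256)
link 1: phi[1] = 145 + 180 = 325 deg
  cos(325 deg) = 0.8192, sin(325 deg) = -0.5736
  joint[2] = (-9.7479, 6.8256) + 10.6 * (0.8192, -0.5736) = (-9.7479 + 8.6830, 6.8256 + -6.0799) = (-1.0649, 0.7456)
link 2: phi[2] = 145 + 180 + -40 = 285 deg
  cos(285 deg) = 0.2588, sin(285 deg) = -0.9659
  joint[3] = (-1.0649, 0.7456) + 11.9 * (0.2588, -0.9659) = (-1.0649 + 3.0799, 0.7456 + -11.4945) = (2.0150, -10.7489)
End effector: (2.0150, -10.7489)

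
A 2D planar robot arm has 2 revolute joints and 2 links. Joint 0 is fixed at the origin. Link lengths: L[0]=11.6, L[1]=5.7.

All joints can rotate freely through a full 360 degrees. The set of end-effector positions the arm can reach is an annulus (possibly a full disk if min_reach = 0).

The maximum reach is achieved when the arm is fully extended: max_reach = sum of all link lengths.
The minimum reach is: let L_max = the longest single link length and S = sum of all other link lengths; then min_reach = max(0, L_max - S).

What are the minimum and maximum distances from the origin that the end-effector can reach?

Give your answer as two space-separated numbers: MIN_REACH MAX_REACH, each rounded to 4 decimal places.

Answer: 5.9000 17.3000

Derivation:
Link lengths: [11.6, 5.7]
max_reach = 11.6 + 5.7 = 17.3
L_max = max([11.6, 5.7]) = 11.6
S (sum of others) = 17.3 - 11.6 = 5.7
min_reach = max(0, 11.6 - 5.7) = max(0, 5.9) = 5.9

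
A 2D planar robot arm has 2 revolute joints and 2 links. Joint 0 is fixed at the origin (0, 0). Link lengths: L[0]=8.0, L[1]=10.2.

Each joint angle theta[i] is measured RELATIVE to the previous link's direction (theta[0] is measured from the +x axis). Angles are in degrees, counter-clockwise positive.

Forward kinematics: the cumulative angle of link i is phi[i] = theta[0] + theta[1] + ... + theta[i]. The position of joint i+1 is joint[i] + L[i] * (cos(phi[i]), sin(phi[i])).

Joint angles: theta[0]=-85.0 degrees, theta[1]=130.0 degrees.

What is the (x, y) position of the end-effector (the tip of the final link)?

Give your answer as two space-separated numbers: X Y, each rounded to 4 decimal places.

joint[0] = (0.0000, 0.0000)  (base)
link 0: phi[0] = -85 = -85 deg
  cos(-85 deg) = 0.0872, sin(-85 deg) = -0.9962
  joint[1] = (0.0000, 0.0000) + 8 * (0.0872, -0.9962) = (0.0000 + 0.6972, 0.0000 + -7.9696) = (0.6972, -7.9696)
link 1: phi[1] = -85 + 130 = 45 deg
  cos(45 deg) = 0.7071, sin(45 deg) = 0.7071
  joint[2] = (0.6972, -7.9696) + 10.2 * (0.7071, 0.7071) = (0.6972 + 7.2125, -7.9696 + 7.2125) = (7.9097, -0.7571)
End effector: (7.9097, -0.7571)

Answer: 7.9097 -0.7571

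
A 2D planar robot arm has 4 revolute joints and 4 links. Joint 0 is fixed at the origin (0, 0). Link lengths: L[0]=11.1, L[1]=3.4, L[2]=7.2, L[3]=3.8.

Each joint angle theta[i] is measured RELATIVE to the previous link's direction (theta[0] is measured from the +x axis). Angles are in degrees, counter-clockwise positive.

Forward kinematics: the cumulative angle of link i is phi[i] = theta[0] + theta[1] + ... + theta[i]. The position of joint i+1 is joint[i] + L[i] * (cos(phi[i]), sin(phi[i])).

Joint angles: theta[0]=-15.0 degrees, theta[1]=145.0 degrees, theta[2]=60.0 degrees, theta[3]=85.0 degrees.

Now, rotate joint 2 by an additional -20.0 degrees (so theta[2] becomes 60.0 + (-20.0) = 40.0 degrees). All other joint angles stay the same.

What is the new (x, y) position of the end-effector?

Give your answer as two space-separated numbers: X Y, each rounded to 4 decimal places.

joint[0] = (0.0000, 0.0000)  (base)
link 0: phi[0] = -15 = -15 deg
  cos(-15 deg) = 0.9659, sin(-15 deg) = -0.2588
  joint[1] = (0.0000, 0.0000) + 11.1 * (0.9659, -0.2588) = (0.0000 + 10.7218, 0.0000 + -2.8729) = (10.7218, -2.8729)
link 1: phi[1] = -15 + 145 = 130 deg
  cos(130 deg) = -0.6428, sin(130 deg) = 0.7660
  joint[2] = (10.7218, -2.8729) + 3.4 * (-0.6428, 0.7660) = (10.7218 + -2.1855, -2.8729 + 2.6046) = (8.5363, -0.2683)
link 2: phi[2] = -15 + 145 + 40 = 170 deg
  cos(170 deg) = -0.9848, sin(170 deg) = 0.1736
  joint[3] = (8.5363, -0.2683) + 7.2 * (-0.9848, 0.1736) = (8.5363 + -7.0906, -0.2683 + 1.2503) = (1.4457, 0.9819)
link 3: phi[3] = -15 + 145 + 40 + 85 = 255 deg
  cos(255 deg) = -0.2588, sin(255 deg) = -0.9659
  joint[4] = (1.4457, 0.9819) + 3.8 * (-0.2588, -0.9659) = (1.4457 + -0.9835, 0.9819 + -3.6705) = (0.4622, -2.6886)
End effector: (0.4622, -2.6886)

Answer: 0.4622 -2.6886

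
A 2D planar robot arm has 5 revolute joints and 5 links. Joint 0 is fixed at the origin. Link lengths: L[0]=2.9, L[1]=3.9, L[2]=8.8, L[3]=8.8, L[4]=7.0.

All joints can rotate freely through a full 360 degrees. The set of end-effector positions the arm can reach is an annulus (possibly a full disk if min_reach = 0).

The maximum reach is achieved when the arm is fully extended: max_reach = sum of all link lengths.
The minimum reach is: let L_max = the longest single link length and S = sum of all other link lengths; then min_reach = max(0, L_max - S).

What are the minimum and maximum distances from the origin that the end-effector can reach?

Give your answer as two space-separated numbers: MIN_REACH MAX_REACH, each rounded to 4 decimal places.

Link lengths: [2.9, 3.9, 8.8, 8.8, 7.0]
max_reach = 2.9 + 3.9 + 8.8 + 8.8 + 7 = 31.4
L_max = max([2.9, 3.9, 8.8, 8.8, 7.0]) = 8.8
S (sum of others) = 31.4 - 8.8 = 22.6
min_reach = max(0, 8.8 - 22.6) = max(0, -13.8) = 0

Answer: 0.0000 31.4000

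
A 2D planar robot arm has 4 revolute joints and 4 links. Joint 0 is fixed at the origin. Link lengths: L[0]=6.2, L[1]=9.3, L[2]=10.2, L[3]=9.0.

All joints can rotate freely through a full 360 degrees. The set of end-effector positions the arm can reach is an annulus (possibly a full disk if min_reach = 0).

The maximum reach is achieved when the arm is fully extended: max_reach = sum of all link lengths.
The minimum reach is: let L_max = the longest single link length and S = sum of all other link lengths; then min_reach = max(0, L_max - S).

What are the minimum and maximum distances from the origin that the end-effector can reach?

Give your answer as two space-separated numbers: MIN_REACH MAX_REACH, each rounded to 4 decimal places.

Answer: 0.0000 34.7000

Derivation:
Link lengths: [6.2, 9.3, 10.2, 9.0]
max_reach = 6.2 + 9.3 + 10.2 + 9 = 34.7
L_max = max([6.2, 9.3, 10.2, 9.0]) = 10.2
S (sum of others) = 34.7 - 10.2 = 24.5
min_reach = max(0, 10.2 - 24.5) = max(0, -14.3) = 0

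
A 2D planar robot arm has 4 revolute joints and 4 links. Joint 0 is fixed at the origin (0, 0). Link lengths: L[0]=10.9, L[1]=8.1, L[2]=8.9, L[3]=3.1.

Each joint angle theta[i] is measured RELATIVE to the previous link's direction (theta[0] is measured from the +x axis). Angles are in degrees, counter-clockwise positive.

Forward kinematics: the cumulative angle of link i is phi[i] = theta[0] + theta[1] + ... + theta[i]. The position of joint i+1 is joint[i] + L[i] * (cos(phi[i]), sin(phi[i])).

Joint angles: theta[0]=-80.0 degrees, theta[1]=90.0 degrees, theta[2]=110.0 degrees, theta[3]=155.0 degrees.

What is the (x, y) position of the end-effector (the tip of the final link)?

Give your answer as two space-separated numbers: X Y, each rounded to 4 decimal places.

joint[0] = (0.0000, 0.0000)  (base)
link 0: phi[0] = -80 = -80 deg
  cos(-80 deg) = 0.1736, sin(-80 deg) = -0.9848
  joint[1] = (0.0000, 0.0000) + 10.9 * (0.1736, -0.9848) = (0.0000 + 1.8928, 0.0000 + -10.7344) = (1.8928, -10.7344)
link 1: phi[1] = -80 + 90 = 10 deg
  cos(10 deg) = 0.9848, sin(10 deg) = 0.1736
  joint[2] = (1.8928, -10.7344) + 8.1 * (0.9848, 0.1736) = (1.8928 + 7.9769, -10.7344 + 1.4066) = (9.8697, -9.3279)
link 2: phi[2] = -80 + 90 + 110 = 120 deg
  cos(120 deg) = -0.5000, sin(120 deg) = 0.8660
  joint[3] = (9.8697, -9.3279) + 8.9 * (-0.5000, 0.8660) = (9.8697 + -4.4500, -9.3279 + 7.7076) = (5.4197, -1.6202)
link 3: phi[3] = -80 + 90 + 110 + 155 = 275 deg
  cos(275 deg) = 0.0872, sin(275 deg) = -0.9962
  joint[4] = (5.4197, -1.6202) + 3.1 * (0.0872, -0.9962) = (5.4197 + 0.2702, -1.6202 + -3.0882) = (5.6899, -4.7084)
End effector: (5.6899, -4.7084)

Answer: 5.6899 -4.7084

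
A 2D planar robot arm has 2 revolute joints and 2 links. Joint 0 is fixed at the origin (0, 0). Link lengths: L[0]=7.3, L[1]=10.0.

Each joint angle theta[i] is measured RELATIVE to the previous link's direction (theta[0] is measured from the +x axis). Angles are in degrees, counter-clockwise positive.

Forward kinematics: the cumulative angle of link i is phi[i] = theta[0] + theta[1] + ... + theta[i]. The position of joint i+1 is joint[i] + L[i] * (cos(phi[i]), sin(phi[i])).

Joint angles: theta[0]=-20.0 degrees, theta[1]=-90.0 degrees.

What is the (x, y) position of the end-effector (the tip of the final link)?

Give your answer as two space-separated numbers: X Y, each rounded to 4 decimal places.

joint[0] = (0.0000, 0.0000)  (base)
link 0: phi[0] = -20 = -20 deg
  cos(-20 deg) = 0.9397, sin(-20 deg) = -0.3420
  joint[1] = (0.0000, 0.0000) + 7.3 * (0.9397, -0.3420) = (0.0000 + 6.8598, 0.0000 + -2.4967) = (6.8598, -2.4967)
link 1: phi[1] = -20 + -90 = -110 deg
  cos(-110 deg) = -0.3420, sin(-110 deg) = -0.9397
  joint[2] = (6.8598, -2.4967) + 10 * (-0.3420, -0.9397) = (6.8598 + -3.4202, -2.4967 + -9.3969) = (3.4396, -11.8937)
End effector: (3.4396, -11.8937)

Answer: 3.4396 -11.8937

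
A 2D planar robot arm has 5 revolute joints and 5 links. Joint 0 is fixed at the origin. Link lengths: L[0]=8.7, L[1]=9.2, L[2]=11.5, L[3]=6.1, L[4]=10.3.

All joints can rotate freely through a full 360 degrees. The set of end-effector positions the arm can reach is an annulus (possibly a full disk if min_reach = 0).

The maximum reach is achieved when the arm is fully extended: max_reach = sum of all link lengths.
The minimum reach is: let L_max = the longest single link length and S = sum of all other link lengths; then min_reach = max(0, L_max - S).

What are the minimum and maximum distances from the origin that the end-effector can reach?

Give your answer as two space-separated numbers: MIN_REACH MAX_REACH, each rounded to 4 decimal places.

Answer: 0.0000 45.8000

Derivation:
Link lengths: [8.7, 9.2, 11.5, 6.1, 10.3]
max_reach = 8.7 + 9.2 + 11.5 + 6.1 + 10.3 = 45.8
L_max = max([8.7, 9.2, 11.5, 6.1, 10.3]) = 11.5
S (sum of others) = 45.8 - 11.5 = 34.3
min_reach = max(0, 11.5 - 34.3) = max(0, -22.8) = 0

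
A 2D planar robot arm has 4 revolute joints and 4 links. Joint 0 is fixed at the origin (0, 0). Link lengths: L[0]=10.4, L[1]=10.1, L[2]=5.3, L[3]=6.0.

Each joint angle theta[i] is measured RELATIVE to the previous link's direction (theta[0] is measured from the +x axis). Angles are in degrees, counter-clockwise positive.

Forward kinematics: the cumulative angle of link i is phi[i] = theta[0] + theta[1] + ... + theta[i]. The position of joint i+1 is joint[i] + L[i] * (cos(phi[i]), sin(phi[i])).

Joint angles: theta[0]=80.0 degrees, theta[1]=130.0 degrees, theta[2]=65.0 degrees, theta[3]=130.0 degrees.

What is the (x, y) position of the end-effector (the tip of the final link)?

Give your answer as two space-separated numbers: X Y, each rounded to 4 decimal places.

joint[0] = (0.0000, 0.0000)  (base)
link 0: phi[0] = 80 = 80 deg
  cos(80 deg) = 0.1736, sin(80 deg) = 0.9848
  joint[1] = (0.0000, 0.0000) + 10.4 * (0.1736, 0.9848) = (0.0000 + 1.8059, 0.0000 + 10.2420) = (1.8059, 10.2420)
link 1: phi[1] = 80 + 130 = 210 deg
  cos(210 deg) = -0.8660, sin(210 deg) = -0.5000
  joint[2] = (1.8059, 10.2420) + 10.1 * (-0.8660, -0.5000) = (1.8059 + -8.7469, 10.2420 + -5.0500) = (-6.9409, 5.1920)
link 2: phi[2] = 80 + 130 + 65 = 275 deg
  cos(275 deg) = 0.0872, sin(275 deg) = -0.9962
  joint[3] = (-6.9409, 5.1920) + 5.3 * (0.0872, -0.9962) = (-6.9409 + 0.4619, 5.1920 + -5.2798) = (-6.4790, -0.0878)
link 3: phi[3] = 80 + 130 + 65 + 130 = 405 deg
  cos(405 deg) = 0.7071, sin(405 deg) = 0.7071
  joint[4] = (-6.4790, -0.0878) + 6 * (0.7071, 0.7071) = (-6.4790 + 4.2426, -0.0878 + 4.2426) = (-2.2363, 4.1548)
End effector: (-2.2363, 4.1548)

Answer: -2.2363 4.1548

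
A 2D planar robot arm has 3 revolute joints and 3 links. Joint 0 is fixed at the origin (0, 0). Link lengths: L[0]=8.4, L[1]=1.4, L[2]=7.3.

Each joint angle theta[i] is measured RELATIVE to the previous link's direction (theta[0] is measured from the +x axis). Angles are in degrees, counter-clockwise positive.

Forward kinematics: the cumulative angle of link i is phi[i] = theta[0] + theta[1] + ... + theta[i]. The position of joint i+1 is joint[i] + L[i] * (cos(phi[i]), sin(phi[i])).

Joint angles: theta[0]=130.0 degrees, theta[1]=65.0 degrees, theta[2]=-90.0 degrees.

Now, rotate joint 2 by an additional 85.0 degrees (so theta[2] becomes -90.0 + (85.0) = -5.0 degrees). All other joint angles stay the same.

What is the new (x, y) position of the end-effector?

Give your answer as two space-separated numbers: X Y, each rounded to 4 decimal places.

Answer: -13.9408 4.8048

Derivation:
joint[0] = (0.0000, 0.0000)  (base)
link 0: phi[0] = 130 = 130 deg
  cos(130 deg) = -0.6428, sin(130 deg) = 0.7660
  joint[1] = (0.0000, 0.0000) + 8.4 * (-0.6428, 0.7660) = (0.0000 + -5.3994, 0.0000 + 6.4348) = (-5.3994, 6.4348)
link 1: phi[1] = 130 + 65 = 195 deg
  cos(195 deg) = -0.9659, sin(195 deg) = -0.2588
  joint[2] = (-5.3994, 6.4348) + 1.4 * (-0.9659, -0.2588) = (-5.3994 + -1.3523, 6.4348 + -0.3623) = (-6.7517, 6.0724)
link 2: phi[2] = 130 + 65 + -5 = 190 deg
  cos(190 deg) = -0.9848, sin(190 deg) = -0.1736
  joint[3] = (-6.7517, 6.0724) + 7.3 * (-0.9848, -0.1736) = (-6.7517 + -7.1891, 6.0724 + -1.2676) = (-13.9408, 4.8048)
End effector: (-13.9408, 4.8048)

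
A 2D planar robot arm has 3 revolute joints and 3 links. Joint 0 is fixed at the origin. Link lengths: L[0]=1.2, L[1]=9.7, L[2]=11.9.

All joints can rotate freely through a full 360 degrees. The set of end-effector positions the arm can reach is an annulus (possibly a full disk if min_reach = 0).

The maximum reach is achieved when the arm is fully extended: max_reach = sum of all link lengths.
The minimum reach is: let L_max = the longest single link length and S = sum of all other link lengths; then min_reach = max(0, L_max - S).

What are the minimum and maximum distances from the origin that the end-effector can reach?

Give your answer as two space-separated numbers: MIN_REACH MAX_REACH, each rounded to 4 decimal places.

Answer: 1.0000 22.8000

Derivation:
Link lengths: [1.2, 9.7, 11.9]
max_reach = 1.2 + 9.7 + 11.9 = 22.8
L_max = max([1.2, 9.7, 11.9]) = 11.9
S (sum of others) = 22.8 - 11.9 = 10.9
min_reach = max(0, 11.9 - 10.9) = max(0, 1) = 1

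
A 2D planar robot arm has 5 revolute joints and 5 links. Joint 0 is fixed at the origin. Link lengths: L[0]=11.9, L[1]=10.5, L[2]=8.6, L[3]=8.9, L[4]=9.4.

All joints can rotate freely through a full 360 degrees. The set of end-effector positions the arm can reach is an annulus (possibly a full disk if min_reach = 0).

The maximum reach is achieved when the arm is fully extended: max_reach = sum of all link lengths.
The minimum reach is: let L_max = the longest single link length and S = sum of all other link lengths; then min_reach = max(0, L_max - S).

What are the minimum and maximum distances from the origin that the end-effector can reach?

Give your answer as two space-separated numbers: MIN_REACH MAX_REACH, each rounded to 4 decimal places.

Link lengths: [11.9, 10.5, 8.6, 8.9, 9.4]
max_reach = 11.9 + 10.5 + 8.6 + 8.9 + 9.4 = 49.3
L_max = max([11.9, 10.5, 8.6, 8.9, 9.4]) = 11.9
S (sum of others) = 49.3 - 11.9 = 37.4
min_reach = max(0, 11.9 - 37.4) = max(0, -25.5) = 0

Answer: 0.0000 49.3000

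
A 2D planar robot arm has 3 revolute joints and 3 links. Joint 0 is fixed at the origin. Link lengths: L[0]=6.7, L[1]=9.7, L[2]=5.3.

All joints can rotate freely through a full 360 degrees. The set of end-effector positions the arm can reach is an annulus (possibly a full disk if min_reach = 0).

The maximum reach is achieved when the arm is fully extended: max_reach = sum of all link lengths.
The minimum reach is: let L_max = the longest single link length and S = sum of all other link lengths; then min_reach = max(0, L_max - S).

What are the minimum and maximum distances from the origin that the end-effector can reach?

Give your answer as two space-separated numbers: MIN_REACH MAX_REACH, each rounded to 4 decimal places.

Answer: 0.0000 21.7000

Derivation:
Link lengths: [6.7, 9.7, 5.3]
max_reach = 6.7 + 9.7 + 5.3 = 21.7
L_max = max([6.7, 9.7, 5.3]) = 9.7
S (sum of others) = 21.7 - 9.7 = 12
min_reach = max(0, 9.7 - 12) = max(0, -2.3) = 0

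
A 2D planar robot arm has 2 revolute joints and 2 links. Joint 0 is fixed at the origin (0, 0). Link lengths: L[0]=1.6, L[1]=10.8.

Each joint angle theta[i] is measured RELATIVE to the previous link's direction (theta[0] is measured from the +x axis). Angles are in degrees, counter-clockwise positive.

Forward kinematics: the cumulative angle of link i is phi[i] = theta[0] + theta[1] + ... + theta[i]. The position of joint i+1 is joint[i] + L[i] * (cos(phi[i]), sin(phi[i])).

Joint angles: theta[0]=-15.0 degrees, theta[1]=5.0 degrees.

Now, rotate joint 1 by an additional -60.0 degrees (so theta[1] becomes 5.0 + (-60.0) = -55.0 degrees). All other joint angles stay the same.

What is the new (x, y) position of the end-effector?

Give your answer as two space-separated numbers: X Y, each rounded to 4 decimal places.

joint[0] = (0.0000, 0.0000)  (base)
link 0: phi[0] = -15 = -15 deg
  cos(-15 deg) = 0.9659, sin(-15 deg) = -0.2588
  joint[1] = (0.0000, 0.0000) + 1.6 * (0.9659, -0.2588) = (0.0000 + 1.5455, 0.0000 + -0.4141) = (1.5455, -0.4141)
link 1: phi[1] = -15 + -55 = -70 deg
  cos(-70 deg) = 0.3420, sin(-70 deg) = -0.9397
  joint[2] = (1.5455, -0.4141) + 10.8 * (0.3420, -0.9397) = (1.5455 + 3.6938, -0.4141 + -10.1487) = (5.2393, -10.5628)
End effector: (5.2393, -10.5628)

Answer: 5.2393 -10.5628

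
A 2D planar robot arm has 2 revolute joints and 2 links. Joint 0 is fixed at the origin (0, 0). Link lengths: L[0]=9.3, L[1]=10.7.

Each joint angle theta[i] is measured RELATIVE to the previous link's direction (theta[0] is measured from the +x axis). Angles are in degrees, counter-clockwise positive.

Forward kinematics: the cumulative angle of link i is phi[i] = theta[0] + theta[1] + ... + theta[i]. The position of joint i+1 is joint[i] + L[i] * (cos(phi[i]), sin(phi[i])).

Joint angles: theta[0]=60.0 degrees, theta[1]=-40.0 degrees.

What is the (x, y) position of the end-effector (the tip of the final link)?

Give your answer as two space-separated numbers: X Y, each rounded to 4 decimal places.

joint[0] = (0.0000, 0.0000)  (base)
link 0: phi[0] = 60 = 60 deg
  cos(60 deg) = 0.5000, sin(60 deg) = 0.8660
  joint[1] = (0.0000, 0.0000) + 9.3 * (0.5000, 0.8660) = (0.0000 + 4.6500, 0.0000 + 8.0540) = (4.6500, 8.0540)
link 1: phi[1] = 60 + -40 = 20 deg
  cos(20 deg) = 0.9397, sin(20 deg) = 0.3420
  joint[2] = (4.6500, 8.0540) + 10.7 * (0.9397, 0.3420) = (4.6500 + 10.0547, 8.0540 + 3.6596) = (14.7047, 11.7137)
End effector: (14.7047, 11.7137)

Answer: 14.7047 11.7137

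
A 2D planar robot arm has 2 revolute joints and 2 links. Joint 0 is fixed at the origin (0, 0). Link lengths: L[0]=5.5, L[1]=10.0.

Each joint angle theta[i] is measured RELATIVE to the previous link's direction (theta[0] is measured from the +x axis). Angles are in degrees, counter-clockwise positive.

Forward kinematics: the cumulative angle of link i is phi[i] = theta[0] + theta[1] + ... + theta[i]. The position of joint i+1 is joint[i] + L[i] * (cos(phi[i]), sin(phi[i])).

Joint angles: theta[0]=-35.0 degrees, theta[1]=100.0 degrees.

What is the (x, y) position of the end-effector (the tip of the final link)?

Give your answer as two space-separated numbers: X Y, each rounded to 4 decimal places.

Answer: 8.7315 5.9084

Derivation:
joint[0] = (0.0000, 0.0000)  (base)
link 0: phi[0] = -35 = -35 deg
  cos(-35 deg) = 0.8192, sin(-35 deg) = -0.5736
  joint[1] = (0.0000, 0.0000) + 5.5 * (0.8192, -0.5736) = (0.0000 + 4.5053, 0.0000 + -3.1547) = (4.5053, -3.1547)
link 1: phi[1] = -35 + 100 = 65 deg
  cos(65 deg) = 0.4226, sin(65 deg) = 0.9063
  joint[2] = (4.5053, -3.1547) + 10 * (0.4226, 0.9063) = (4.5053 + 4.2262, -3.1547 + 9.0631) = (8.7315, 5.9084)
End effector: (8.7315, 5.9084)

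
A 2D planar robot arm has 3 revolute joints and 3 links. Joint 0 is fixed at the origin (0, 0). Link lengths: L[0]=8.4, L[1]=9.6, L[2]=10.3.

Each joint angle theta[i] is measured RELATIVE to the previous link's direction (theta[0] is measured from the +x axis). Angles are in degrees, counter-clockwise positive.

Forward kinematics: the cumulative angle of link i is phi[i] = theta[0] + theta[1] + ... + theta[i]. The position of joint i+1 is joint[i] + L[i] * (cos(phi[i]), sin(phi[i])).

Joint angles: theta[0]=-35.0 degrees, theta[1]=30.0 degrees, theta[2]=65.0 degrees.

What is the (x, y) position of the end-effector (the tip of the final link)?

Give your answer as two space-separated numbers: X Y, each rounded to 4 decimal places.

joint[0] = (0.0000, 0.0000)  (base)
link 0: phi[0] = -35 = -35 deg
  cos(-35 deg) = 0.8192, sin(-35 deg) = -0.5736
  joint[1] = (0.0000, 0.0000) + 8.4 * (0.8192, -0.5736) = (0.0000 + 6.8809, 0.0000 + -4.8180) = (6.8809, -4.8180)
link 1: phi[1] = -35 + 30 = -5 deg
  cos(-5 deg) = 0.9962, sin(-5 deg) = -0.0872
  joint[2] = (6.8809, -4.8180) + 9.6 * (0.9962, -0.0872) = (6.8809 + 9.5635, -4.8180 + -0.8367) = (16.4443, -5.6547)
link 2: phi[2] = -35 + 30 + 65 = 60 deg
  cos(60 deg) = 0.5000, sin(60 deg) = 0.8660
  joint[3] = (16.4443, -5.6547) + 10.3 * (0.5000, 0.8660) = (16.4443 + 5.1500, -5.6547 + 8.9201) = (21.5943, 3.2653)
End effector: (21.5943, 3.2653)

Answer: 21.5943 3.2653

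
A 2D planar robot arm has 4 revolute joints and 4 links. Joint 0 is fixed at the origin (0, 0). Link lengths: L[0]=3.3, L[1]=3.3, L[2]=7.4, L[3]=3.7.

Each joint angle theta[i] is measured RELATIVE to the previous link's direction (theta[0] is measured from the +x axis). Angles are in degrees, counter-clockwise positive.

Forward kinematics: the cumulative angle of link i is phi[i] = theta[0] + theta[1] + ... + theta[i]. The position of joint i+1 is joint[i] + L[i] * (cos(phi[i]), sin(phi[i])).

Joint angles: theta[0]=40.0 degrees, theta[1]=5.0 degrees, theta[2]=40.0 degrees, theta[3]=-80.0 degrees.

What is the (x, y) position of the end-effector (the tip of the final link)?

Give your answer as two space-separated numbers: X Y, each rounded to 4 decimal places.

joint[0] = (0.0000, 0.0000)  (base)
link 0: phi[0] = 40 = 40 deg
  cos(40 deg) = 0.7660, sin(40 deg) = 0.6428
  joint[1] = (0.0000, 0.0000) + 3.3 * (0.7660, 0.6428) = (0.0000 + 2.5279, 0.0000 + 2.1212) = (2.5279, 2.1212)
link 1: phi[1] = 40 + 5 = 45 deg
  cos(45 deg) = 0.7071, sin(45 deg) = 0.7071
  joint[2] = (2.5279, 2.1212) + 3.3 * (0.7071, 0.7071) = (2.5279 + 2.3335, 2.1212 + 2.3335) = (4.8614, 4.4547)
link 2: phi[2] = 40 + 5 + 40 = 85 deg
  cos(85 deg) = 0.0872, sin(85 deg) = 0.9962
  joint[3] = (4.8614, 4.4547) + 7.4 * (0.0872, 0.9962) = (4.8614 + 0.6450, 4.4547 + 7.3718) = (5.5064, 11.8265)
link 3: phi[3] = 40 + 5 + 40 + -80 = 5 deg
  cos(5 deg) = 0.9962, sin(5 deg) = 0.0872
  joint[4] = (5.5064, 11.8265) + 3.7 * (0.9962, 0.0872) = (5.5064 + 3.6859, 11.8265 + 0.3225) = (9.1923, 12.1490)
End effector: (9.1923, 12.1490)

Answer: 9.1923 12.1490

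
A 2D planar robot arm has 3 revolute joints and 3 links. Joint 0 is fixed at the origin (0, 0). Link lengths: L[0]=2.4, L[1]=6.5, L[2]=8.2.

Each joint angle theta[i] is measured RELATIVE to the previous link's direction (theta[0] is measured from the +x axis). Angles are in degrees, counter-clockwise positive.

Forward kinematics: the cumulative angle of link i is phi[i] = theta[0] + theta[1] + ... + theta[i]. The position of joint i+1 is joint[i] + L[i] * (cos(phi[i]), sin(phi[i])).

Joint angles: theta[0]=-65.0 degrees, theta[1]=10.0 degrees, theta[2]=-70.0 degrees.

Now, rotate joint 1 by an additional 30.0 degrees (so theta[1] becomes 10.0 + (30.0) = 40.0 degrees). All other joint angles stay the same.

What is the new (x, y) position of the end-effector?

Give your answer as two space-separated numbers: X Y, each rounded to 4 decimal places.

Answer: 6.1906 -13.0910

Derivation:
joint[0] = (0.0000, 0.0000)  (base)
link 0: phi[0] = -65 = -65 deg
  cos(-65 deg) = 0.4226, sin(-65 deg) = -0.9063
  joint[1] = (0.0000, 0.0000) + 2.4 * (0.4226, -0.9063) = (0.0000 + 1.0143, 0.0000 + -2.1751) = (1.0143, -2.1751)
link 1: phi[1] = -65 + 40 = -25 deg
  cos(-25 deg) = 0.9063, sin(-25 deg) = -0.4226
  joint[2] = (1.0143, -2.1751) + 6.5 * (0.9063, -0.4226) = (1.0143 + 5.8910, -2.1751 + -2.7470) = (6.9053, -4.9222)
link 2: phi[2] = -65 + 40 + -70 = -95 deg
  cos(-95 deg) = -0.0872, sin(-95 deg) = -0.9962
  joint[3] = (6.9053, -4.9222) + 8.2 * (-0.0872, -0.9962) = (6.9053 + -0.7147, -4.9222 + -8.1688) = (6.1906, -13.0910)
End effector: (6.1906, -13.0910)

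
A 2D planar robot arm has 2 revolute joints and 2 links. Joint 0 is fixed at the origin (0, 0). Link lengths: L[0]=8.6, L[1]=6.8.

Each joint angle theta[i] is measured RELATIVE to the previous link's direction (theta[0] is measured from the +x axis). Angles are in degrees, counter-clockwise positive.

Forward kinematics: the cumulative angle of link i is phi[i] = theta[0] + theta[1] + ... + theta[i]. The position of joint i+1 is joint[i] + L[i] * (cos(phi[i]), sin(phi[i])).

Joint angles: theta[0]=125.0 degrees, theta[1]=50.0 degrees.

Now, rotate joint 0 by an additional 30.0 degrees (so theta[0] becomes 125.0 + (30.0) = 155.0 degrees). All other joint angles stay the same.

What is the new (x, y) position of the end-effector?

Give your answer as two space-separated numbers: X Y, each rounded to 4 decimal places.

joint[0] = (0.0000, 0.0000)  (base)
link 0: phi[0] = 155 = 155 deg
  cos(155 deg) = -0.9063, sin(155 deg) = 0.4226
  joint[1] = (0.0000, 0.0000) + 8.6 * (-0.9063, 0.4226) = (0.0000 + -7.7942, 0.0000 + 3.6345) = (-7.7942, 3.6345)
link 1: phi[1] = 155 + 50 = 205 deg
  cos(205 deg) = -0.9063, sin(205 deg) = -0.4226
  joint[2] = (-7.7942, 3.6345) + 6.8 * (-0.9063, -0.4226) = (-7.7942 + -6.1629, 3.6345 + -2.8738) = (-13.9571, 0.7607)
End effector: (-13.9571, 0.7607)

Answer: -13.9571 0.7607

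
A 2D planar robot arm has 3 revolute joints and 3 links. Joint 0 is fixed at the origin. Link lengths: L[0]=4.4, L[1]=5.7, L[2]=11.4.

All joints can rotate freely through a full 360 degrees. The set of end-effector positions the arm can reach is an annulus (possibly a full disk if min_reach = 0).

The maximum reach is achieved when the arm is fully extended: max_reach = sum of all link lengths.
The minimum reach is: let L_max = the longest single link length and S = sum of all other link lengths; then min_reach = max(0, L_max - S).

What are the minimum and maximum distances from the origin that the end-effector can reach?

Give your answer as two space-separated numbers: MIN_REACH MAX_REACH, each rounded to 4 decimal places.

Answer: 1.3000 21.5000

Derivation:
Link lengths: [4.4, 5.7, 11.4]
max_reach = 4.4 + 5.7 + 11.4 = 21.5
L_max = max([4.4, 5.7, 11.4]) = 11.4
S (sum of others) = 21.5 - 11.4 = 10.1
min_reach = max(0, 11.4 - 10.1) = max(0, 1.3) = 1.3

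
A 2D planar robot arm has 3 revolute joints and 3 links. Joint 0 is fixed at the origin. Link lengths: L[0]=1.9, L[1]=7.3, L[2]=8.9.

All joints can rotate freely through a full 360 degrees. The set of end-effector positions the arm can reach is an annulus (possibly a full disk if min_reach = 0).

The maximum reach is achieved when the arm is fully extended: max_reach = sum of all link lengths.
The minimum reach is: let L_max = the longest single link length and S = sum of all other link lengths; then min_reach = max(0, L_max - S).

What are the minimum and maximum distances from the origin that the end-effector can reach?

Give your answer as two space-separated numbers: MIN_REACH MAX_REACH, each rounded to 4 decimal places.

Link lengths: [1.9, 7.3, 8.9]
max_reach = 1.9 + 7.3 + 8.9 = 18.1
L_max = max([1.9, 7.3, 8.9]) = 8.9
S (sum of others) = 18.1 - 8.9 = 9.2
min_reach = max(0, 8.9 - 9.2) = max(0, -0.3) = 0

Answer: 0.0000 18.1000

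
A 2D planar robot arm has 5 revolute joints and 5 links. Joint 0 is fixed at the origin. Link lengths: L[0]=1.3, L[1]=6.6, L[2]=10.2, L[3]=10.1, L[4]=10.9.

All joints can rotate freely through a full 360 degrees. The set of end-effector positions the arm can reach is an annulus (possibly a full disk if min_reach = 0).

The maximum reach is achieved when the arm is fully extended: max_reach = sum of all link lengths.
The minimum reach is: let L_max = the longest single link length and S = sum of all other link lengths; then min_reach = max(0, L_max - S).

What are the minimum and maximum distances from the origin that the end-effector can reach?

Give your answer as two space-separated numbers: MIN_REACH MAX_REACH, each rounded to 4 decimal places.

Answer: 0.0000 39.1000

Derivation:
Link lengths: [1.3, 6.6, 10.2, 10.1, 10.9]
max_reach = 1.3 + 6.6 + 10.2 + 10.1 + 10.9 = 39.1
L_max = max([1.3, 6.6, 10.2, 10.1, 10.9]) = 10.9
S (sum of others) = 39.1 - 10.9 = 28.2
min_reach = max(0, 10.9 - 28.2) = max(0, -17.3) = 0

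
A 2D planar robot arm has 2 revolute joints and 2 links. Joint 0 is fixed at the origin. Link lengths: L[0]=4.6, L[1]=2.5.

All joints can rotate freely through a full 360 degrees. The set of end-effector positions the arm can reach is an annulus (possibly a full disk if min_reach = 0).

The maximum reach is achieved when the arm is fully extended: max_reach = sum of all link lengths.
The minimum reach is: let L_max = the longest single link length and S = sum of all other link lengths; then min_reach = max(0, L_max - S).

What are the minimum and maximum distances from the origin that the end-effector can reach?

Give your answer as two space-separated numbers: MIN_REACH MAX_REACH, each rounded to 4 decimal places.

Answer: 2.1000 7.1000

Derivation:
Link lengths: [4.6, 2.5]
max_reach = 4.6 + 2.5 = 7.1
L_max = max([4.6, 2.5]) = 4.6
S (sum of others) = 7.1 - 4.6 = 2.5
min_reach = max(0, 4.6 - 2.5) = max(0, 2.1) = 2.1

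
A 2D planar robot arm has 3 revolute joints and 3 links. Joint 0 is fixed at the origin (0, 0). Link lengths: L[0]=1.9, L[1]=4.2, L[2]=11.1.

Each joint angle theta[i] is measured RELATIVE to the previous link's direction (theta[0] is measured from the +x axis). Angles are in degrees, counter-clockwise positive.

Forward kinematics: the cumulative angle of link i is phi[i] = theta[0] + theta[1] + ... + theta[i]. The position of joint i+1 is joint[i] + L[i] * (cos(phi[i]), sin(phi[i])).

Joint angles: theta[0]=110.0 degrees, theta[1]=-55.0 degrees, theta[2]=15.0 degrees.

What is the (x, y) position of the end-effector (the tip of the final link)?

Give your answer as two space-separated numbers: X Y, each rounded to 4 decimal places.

Answer: 5.5556 15.6564

Derivation:
joint[0] = (0.0000, 0.0000)  (base)
link 0: phi[0] = 110 = 110 deg
  cos(110 deg) = -0.3420, sin(110 deg) = 0.9397
  joint[1] = (0.0000, 0.0000) + 1.9 * (-0.3420, 0.9397) = (0.0000 + -0.6498, 0.0000 + 1.7854) = (-0.6498, 1.7854)
link 1: phi[1] = 110 + -55 = 55 deg
  cos(55 deg) = 0.5736, sin(55 deg) = 0.8192
  joint[2] = (-0.6498, 1.7854) + 4.2 * (0.5736, 0.8192) = (-0.6498 + 2.4090, 1.7854 + 3.4404) = (1.7592, 5.2259)
link 2: phi[2] = 110 + -55 + 15 = 70 deg
  cos(70 deg) = 0.3420, sin(70 deg) = 0.9397
  joint[3] = (1.7592, 5.2259) + 11.1 * (0.3420, 0.9397) = (1.7592 + 3.7964, 5.2259 + 10.4306) = (5.5556, 15.6564)
End effector: (5.5556, 15.6564)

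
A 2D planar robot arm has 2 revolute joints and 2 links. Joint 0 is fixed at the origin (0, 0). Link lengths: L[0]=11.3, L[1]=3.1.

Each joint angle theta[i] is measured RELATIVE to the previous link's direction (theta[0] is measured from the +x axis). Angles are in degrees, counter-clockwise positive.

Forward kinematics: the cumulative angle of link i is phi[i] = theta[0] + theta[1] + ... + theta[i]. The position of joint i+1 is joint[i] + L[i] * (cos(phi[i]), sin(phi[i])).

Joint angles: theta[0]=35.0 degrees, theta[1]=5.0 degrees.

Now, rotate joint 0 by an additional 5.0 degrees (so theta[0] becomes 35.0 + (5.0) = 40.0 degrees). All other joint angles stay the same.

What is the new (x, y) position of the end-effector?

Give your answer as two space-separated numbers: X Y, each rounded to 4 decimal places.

Answer: 10.8483 9.4555

Derivation:
joint[0] = (0.0000, 0.0000)  (base)
link 0: phi[0] = 40 = 40 deg
  cos(40 deg) = 0.7660, sin(40 deg) = 0.6428
  joint[1] = (0.0000, 0.0000) + 11.3 * (0.7660, 0.6428) = (0.0000 + 8.6563, 0.0000 + 7.2635) = (8.6563, 7.2635)
link 1: phi[1] = 40 + 5 = 45 deg
  cos(45 deg) = 0.7071, sin(45 deg) = 0.7071
  joint[2] = (8.6563, 7.2635) + 3.1 * (0.7071, 0.7071) = (8.6563 + 2.1920, 7.2635 + 2.1920) = (10.8483, 9.4555)
End effector: (10.8483, 9.4555)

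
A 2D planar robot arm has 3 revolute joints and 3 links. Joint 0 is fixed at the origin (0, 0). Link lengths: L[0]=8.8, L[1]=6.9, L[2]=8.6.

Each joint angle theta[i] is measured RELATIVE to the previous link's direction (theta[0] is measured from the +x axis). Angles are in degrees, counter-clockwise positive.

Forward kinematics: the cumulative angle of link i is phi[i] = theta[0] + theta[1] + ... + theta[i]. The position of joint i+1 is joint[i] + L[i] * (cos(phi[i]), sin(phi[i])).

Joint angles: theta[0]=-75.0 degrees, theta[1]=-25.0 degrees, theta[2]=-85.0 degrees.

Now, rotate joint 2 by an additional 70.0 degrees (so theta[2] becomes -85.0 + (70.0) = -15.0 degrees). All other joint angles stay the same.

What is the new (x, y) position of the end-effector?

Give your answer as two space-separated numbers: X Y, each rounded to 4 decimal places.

Answer: -2.5551 -23.0896

Derivation:
joint[0] = (0.0000, 0.0000)  (base)
link 0: phi[0] = -75 = -75 deg
  cos(-75 deg) = 0.2588, sin(-75 deg) = -0.9659
  joint[1] = (0.0000, 0.0000) + 8.8 * (0.2588, -0.9659) = (0.0000 + 2.2776, 0.0000 + -8.5001) = (2.2776, -8.5001)
link 1: phi[1] = -75 + -25 = -100 deg
  cos(-100 deg) = -0.1736, sin(-100 deg) = -0.9848
  joint[2] = (2.2776, -8.5001) + 6.9 * (-0.1736, -0.9848) = (2.2776 + -1.1982, -8.5001 + -6.7952) = (1.0794, -15.2953)
link 2: phi[2] = -75 + -25 + -15 = -115 deg
  cos(-115 deg) = -0.4226, sin(-115 deg) = -0.9063
  joint[3] = (1.0794, -15.2953) + 8.6 * (-0.4226, -0.9063) = (1.0794 + -3.6345, -15.2953 + -7.7942) = (-2.5551, -23.0896)
End effector: (-2.5551, -23.0896)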